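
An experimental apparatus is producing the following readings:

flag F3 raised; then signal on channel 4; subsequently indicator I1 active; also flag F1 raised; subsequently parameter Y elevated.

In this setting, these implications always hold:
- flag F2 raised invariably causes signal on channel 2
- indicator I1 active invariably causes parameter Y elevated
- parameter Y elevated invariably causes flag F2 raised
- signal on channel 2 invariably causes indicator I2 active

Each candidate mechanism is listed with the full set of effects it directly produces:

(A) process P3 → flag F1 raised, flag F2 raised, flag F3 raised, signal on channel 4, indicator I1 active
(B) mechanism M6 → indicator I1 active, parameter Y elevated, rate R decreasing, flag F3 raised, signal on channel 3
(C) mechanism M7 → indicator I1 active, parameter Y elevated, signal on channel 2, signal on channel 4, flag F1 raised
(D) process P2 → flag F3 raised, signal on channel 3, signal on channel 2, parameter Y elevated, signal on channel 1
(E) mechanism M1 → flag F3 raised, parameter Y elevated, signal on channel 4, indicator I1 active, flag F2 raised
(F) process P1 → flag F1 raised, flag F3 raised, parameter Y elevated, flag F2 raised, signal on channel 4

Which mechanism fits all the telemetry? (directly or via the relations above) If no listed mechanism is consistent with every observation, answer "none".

A

Testing each hypothesis:
(A) process P3 — flag F3 raised match; signal on channel 4 match; indicator I1 active match; flag F1 raised match; parameter Y elevated match (via indicator I1 active → parameter Y elevated)
(B) mechanism M6 — does not account for signal on channel 4, flag F1 raised
(C) mechanism M7 — flag F3 raised miss; signal on channel 4 match; indicator I1 active match; flag F1 raised match; parameter Y elevated match
(D) process P2 — does not account for signal on channel 4, indicator I1 active, flag F1 raised
(E) mechanism M1 — does not account for flag F1 raised
(F) process P1 — flag F3 raised match; signal on channel 4 match; indicator I1 active miss; flag F1 raised match; parameter Y elevated match
(A) alone accounts for all the evidence.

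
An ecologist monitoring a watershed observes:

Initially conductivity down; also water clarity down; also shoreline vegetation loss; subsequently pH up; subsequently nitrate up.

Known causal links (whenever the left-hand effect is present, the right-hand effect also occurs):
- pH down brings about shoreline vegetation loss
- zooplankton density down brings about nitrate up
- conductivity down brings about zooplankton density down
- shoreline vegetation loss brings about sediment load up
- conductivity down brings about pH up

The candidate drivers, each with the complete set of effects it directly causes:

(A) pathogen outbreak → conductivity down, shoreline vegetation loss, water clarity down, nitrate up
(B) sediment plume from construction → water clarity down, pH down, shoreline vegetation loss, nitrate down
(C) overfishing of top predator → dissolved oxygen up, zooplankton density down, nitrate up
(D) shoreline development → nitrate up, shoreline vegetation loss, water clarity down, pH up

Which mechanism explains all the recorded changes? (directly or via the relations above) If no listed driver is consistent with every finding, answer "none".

A

For each candidate, compare predicted effects to what was observed:
(A) pathogen outbreak — accounts for every observation (pH up through conductivity down → pH up)
(B) sediment plume from construction — conductivity down ✗; water clarity down ✓; shoreline vegetation loss ✓; pH up ✗; nitrate up ✗
(C) overfishing of top predator — conductivity down ✗; water clarity down ✗; shoreline vegetation loss ✗; pH up ✗; nitrate up ✓
(D) shoreline development — conductivity down ✗; water clarity down ✓; shoreline vegetation loss ✓; pH up ✓; nitrate up ✓
(A) alone accounts for all the evidence.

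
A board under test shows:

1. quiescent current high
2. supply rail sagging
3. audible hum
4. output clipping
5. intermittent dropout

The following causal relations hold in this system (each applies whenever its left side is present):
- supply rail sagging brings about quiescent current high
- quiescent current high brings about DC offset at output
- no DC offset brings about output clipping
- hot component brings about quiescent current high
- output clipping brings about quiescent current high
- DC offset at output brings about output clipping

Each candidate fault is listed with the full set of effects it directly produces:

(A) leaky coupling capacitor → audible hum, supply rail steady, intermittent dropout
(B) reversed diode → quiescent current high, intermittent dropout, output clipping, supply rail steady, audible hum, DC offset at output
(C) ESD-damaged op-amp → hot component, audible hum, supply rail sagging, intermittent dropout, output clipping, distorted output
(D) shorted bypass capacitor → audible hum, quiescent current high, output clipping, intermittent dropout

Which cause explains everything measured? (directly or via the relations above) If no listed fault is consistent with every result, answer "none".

C

For each candidate, compare predicted effects to what was observed:
(A) leaky coupling capacitor — quiescent current high ✗; supply rail sagging ✗; audible hum ✓; output clipping ✗; intermittent dropout ✓
(B) reversed diode — quiescent current high ✓; supply rail sagging ✗; audible hum ✓; output clipping ✓; intermittent dropout ✓
(C) ESD-damaged op-amp — quiescent current high ✓ (through hot component → quiescent current high); supply rail sagging ✓; audible hum ✓; output clipping ✓; intermittent dropout ✓
(D) shorted bypass capacitor — does not account for supply rail sagging
(C) alone accounts for all the evidence.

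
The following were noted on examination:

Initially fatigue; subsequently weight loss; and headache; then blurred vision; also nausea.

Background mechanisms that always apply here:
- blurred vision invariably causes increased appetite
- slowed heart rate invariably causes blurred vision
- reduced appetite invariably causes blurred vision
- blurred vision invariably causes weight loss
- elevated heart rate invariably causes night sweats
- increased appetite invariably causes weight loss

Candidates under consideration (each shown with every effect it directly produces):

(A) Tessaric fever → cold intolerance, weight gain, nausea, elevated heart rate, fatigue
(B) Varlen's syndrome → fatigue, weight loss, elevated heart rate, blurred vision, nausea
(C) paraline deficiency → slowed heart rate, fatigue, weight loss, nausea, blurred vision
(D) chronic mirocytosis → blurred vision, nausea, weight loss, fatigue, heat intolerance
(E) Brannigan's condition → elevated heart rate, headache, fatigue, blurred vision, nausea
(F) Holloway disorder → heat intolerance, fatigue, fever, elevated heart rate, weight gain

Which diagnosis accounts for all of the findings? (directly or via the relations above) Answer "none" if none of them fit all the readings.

Per-candidate check:
(A) Tessaric fever — fatigue +; weight loss -; headache -; blurred vision -; nausea +
(B) Varlen's syndrome — does not account for headache
(C) paraline deficiency — fatigue +; weight loss +; headache -; blurred vision +; nausea +
(D) chronic mirocytosis — does not account for headache
(E) Brannigan's condition — fatigue +; weight loss + (through blurred vision → weight loss); headache +; blurred vision +; nausea +
(F) Holloway disorder — fatigue +; weight loss -; headache -; blurred vision -; nausea -
(E) is the only candidate with no mismatches.

E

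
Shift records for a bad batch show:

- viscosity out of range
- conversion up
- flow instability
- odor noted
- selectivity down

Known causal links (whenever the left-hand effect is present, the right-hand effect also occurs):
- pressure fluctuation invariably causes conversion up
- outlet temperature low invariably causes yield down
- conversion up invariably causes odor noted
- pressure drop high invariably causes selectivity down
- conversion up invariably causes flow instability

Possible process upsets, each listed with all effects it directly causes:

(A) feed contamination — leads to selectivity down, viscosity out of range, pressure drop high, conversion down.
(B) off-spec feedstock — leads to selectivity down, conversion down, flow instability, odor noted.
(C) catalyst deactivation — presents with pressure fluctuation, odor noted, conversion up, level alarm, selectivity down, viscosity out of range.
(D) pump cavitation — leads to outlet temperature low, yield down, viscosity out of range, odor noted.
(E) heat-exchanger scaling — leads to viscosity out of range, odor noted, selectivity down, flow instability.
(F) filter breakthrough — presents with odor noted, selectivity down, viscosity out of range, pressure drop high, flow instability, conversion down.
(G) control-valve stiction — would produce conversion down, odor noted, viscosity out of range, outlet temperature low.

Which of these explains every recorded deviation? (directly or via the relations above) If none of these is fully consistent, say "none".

Testing each hypothesis:
(A) feed contamination — fails on conversion up, flow instability, odor noted (predicts conversion down, not conversion up)
(B) off-spec feedstock — fails on viscosity out of range, conversion up (predicts conversion down, not conversion up)
(C) catalyst deactivation — viscosity out of range yes; conversion up yes; flow instability yes (via conversion up → flow instability); odor noted yes; selectivity down yes
(D) pump cavitation — viscosity out of range yes; conversion up NO; flow instability NO; odor noted yes; selectivity down NO
(E) heat-exchanger scaling — viscosity out of range yes; conversion up NO; flow instability yes; odor noted yes; selectivity down yes
(F) filter breakthrough — viscosity out of range yes; conversion up NO; flow instability yes; odor noted yes; selectivity down yes
(G) control-valve stiction — viscosity out of range yes; conversion up NO; flow instability NO; odor noted yes; selectivity down NO
Only (C) is consistent with every observation.

C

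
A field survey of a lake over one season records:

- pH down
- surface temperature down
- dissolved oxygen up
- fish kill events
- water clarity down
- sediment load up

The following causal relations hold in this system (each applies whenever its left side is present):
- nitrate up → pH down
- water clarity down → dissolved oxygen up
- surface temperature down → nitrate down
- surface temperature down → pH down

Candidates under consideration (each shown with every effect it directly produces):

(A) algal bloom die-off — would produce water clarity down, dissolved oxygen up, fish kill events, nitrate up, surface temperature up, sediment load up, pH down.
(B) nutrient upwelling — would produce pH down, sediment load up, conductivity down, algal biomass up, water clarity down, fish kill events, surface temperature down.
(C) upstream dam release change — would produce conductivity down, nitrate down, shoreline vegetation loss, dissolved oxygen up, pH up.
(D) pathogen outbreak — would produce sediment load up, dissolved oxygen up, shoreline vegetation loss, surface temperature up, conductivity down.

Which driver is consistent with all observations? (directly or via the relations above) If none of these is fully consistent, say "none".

B

Testing each hypothesis:
(A) algal bloom die-off — pH down match; surface temperature down miss; dissolved oxygen up match; fish kill events match; water clarity down match; sediment load up match
(B) nutrient upwelling — pH down match; surface temperature down match; dissolved oxygen up match (via water clarity down → dissolved oxygen up); fish kill events match; water clarity down match; sediment load up match
(C) upstream dam release change — fails on pH down, surface temperature down, fish kill events, water clarity down, sediment load up (predicts pH up, not pH down)
(D) pathogen outbreak — pH down miss; surface temperature down miss; dissolved oxygen up match; fish kill events miss; water clarity down miss; sediment load up match
(B) is the only candidate with no mismatches.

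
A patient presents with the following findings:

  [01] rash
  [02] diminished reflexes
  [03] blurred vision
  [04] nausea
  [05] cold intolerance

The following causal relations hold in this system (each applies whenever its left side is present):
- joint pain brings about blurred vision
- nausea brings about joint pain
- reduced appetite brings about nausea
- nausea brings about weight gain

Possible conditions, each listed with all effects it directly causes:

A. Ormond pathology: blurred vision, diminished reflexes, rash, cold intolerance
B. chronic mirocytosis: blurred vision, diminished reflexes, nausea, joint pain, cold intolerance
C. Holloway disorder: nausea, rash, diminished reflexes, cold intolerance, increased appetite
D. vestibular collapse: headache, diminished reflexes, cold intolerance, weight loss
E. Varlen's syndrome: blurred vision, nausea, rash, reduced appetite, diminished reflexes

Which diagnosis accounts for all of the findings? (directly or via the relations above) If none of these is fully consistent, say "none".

C

Testing each hypothesis:
(A) Ormond pathology — rash +; diminished reflexes +; blurred vision +; nausea -; cold intolerance +
(B) chronic mirocytosis — does not account for rash
(C) Holloway disorder — accounts for every observation (blurred vision through nausea → joint pain → blurred vision)
(D) vestibular collapse — rash -; diminished reflexes +; blurred vision -; nausea -; cold intolerance +
(E) Varlen's syndrome — rash +; diminished reflexes +; blurred vision +; nausea +; cold intolerance -
(C) is the only candidate with no mismatches.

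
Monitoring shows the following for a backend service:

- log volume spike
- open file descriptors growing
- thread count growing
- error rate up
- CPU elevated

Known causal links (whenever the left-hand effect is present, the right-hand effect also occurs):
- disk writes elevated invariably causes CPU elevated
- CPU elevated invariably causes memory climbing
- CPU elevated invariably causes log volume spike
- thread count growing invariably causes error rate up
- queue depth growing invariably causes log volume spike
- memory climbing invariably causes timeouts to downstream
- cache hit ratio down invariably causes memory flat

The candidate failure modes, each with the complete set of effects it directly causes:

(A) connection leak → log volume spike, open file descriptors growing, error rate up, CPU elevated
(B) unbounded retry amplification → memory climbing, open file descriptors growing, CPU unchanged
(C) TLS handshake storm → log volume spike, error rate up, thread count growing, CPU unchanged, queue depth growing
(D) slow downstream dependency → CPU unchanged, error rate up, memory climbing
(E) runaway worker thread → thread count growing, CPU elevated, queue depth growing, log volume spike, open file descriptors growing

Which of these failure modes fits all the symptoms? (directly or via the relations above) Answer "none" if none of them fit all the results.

For each candidate, compare predicted effects to what was observed:
(A) connection leak — does not account for thread count growing
(B) unbounded retry amplification — log volume spike -; open file descriptors growing +; thread count growing -; error rate up -; CPU elevated -
(C) TLS handshake storm — fails on open file descriptors growing, CPU elevated (predicts CPU unchanged, not CPU elevated)
(D) slow downstream dependency — fails on log volume spike, open file descriptors growing, thread count growing, CPU elevated (predicts CPU unchanged, not CPU elevated)
(E) runaway worker thread — log volume spike +; open file descriptors growing +; thread count growing +; error rate up + (by thread count growing → error rate up); CPU elevated +
(E) alone accounts for all the evidence.

E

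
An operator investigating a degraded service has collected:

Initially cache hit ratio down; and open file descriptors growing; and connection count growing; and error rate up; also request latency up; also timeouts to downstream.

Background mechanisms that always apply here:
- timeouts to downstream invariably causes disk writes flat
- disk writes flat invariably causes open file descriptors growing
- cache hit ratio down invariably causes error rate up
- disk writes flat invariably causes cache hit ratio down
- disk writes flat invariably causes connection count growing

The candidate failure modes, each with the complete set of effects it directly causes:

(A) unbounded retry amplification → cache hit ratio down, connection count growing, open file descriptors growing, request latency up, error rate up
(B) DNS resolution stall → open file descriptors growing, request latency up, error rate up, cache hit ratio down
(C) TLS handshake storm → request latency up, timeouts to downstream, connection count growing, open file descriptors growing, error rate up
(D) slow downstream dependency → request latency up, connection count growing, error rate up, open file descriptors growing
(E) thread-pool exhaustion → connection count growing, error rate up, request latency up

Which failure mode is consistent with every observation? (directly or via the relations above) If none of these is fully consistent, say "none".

C

Per-candidate check:
(A) unbounded retry amplification — does not account for timeouts to downstream
(B) DNS resolution stall — cache hit ratio down yes; open file descriptors growing yes; connection count growing NO; error rate up yes; request latency up yes; timeouts to downstream NO
(C) TLS handshake storm — cache hit ratio down yes (via timeouts to downstream → disk writes flat → cache hit ratio down); open file descriptors growing yes; connection count growing yes; error rate up yes; request latency up yes; timeouts to downstream yes
(D) slow downstream dependency — does not account for cache hit ratio down, timeouts to downstream
(E) thread-pool exhaustion — does not account for cache hit ratio down, open file descriptors growing, timeouts to downstream
(C) alone accounts for all the evidence.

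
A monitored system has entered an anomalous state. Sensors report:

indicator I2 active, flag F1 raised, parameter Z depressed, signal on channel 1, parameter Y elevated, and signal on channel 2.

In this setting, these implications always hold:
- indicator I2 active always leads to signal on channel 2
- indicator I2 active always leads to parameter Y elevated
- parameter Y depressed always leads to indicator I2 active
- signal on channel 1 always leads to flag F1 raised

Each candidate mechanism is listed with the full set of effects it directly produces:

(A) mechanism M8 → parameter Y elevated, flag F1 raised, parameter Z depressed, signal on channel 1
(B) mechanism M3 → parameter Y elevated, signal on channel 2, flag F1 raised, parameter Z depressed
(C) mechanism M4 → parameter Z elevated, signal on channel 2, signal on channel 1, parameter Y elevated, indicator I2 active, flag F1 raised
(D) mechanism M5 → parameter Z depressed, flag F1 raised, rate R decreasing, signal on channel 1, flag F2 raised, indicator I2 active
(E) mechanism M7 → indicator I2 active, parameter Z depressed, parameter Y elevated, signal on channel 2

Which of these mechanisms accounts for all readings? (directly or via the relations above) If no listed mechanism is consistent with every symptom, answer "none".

Per-candidate check:
(A) mechanism M8 — indicator I2 active miss; flag F1 raised match; parameter Z depressed match; signal on channel 1 match; parameter Y elevated match; signal on channel 2 miss
(B) mechanism M3 — does not account for indicator I2 active, signal on channel 1
(C) mechanism M4 — indicator I2 active match; flag F1 raised match; parameter Z depressed miss; signal on channel 1 match; parameter Y elevated match; signal on channel 2 match
(D) mechanism M5 — accounts for every observation (parameter Y elevated via indicator I2 active → parameter Y elevated)
(E) mechanism M7 — does not account for flag F1 raised, signal on channel 1
(D) is the only candidate with no mismatches.

D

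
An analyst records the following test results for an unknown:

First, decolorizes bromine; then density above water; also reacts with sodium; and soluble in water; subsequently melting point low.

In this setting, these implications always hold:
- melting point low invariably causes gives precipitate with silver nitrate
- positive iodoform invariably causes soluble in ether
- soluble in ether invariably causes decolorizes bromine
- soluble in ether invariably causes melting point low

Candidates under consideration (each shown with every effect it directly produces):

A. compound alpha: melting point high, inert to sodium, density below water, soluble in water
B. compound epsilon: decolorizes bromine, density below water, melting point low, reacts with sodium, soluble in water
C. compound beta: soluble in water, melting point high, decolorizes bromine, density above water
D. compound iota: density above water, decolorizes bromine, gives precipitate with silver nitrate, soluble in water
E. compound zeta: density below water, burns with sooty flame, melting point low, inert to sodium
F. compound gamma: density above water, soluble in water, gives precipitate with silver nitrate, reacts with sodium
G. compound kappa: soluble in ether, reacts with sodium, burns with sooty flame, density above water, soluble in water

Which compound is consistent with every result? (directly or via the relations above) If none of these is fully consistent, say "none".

G

Per-candidate check:
(A) compound alpha — fails on decolorizes bromine, density above water, reacts with sodium, melting point low (predicts density below water, not density above water; predicts inert to sodium, not reacts with sodium; predicts melting point high, not melting point low)
(B) compound epsilon — fails on density above water (predicts density below water, not density above water)
(C) compound beta — fails on reacts with sodium, melting point low (predicts melting point high, not melting point low)
(D) compound iota — does not account for reacts with sodium, melting point low
(E) compound zeta — fails on decolorizes bromine, density above water, reacts with sodium, soluble in water (predicts density below water, not density above water; predicts inert to sodium, not reacts with sodium)
(F) compound gamma — decolorizes bromine ✗; density above water ✓; reacts with sodium ✓; soluble in water ✓; melting point low ✗
(G) compound kappa — accounts for every observation (decolorizes bromine via soluble in ether → decolorizes bromine)
(G) alone accounts for all the evidence.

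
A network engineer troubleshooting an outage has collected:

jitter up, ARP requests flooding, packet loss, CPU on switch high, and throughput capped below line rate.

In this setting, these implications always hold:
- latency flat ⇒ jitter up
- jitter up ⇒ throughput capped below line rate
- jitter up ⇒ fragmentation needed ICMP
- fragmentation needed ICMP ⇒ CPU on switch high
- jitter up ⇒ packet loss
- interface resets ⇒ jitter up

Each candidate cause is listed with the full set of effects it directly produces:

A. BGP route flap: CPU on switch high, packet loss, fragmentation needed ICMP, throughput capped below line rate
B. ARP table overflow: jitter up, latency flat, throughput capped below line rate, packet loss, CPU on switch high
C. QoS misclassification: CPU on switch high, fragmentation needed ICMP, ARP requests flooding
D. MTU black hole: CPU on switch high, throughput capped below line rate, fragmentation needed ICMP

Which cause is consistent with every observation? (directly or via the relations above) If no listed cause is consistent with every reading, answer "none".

none

For each candidate, compare predicted effects to what was observed:
(A) BGP route flap — jitter up miss; ARP requests flooding miss; packet loss match; CPU on switch high match; throughput capped below line rate match
(B) ARP table overflow — jitter up match; ARP requests flooding miss; packet loss match; CPU on switch high match; throughput capped below line rate match
(C) QoS misclassification — jitter up miss; ARP requests flooding match; packet loss miss; CPU on switch high match; throughput capped below line rate miss
(D) MTU black hole — jitter up miss; ARP requests flooding miss; packet loss miss; CPU on switch high match; throughput capped below line rate match
None of the listed candidates fits everything.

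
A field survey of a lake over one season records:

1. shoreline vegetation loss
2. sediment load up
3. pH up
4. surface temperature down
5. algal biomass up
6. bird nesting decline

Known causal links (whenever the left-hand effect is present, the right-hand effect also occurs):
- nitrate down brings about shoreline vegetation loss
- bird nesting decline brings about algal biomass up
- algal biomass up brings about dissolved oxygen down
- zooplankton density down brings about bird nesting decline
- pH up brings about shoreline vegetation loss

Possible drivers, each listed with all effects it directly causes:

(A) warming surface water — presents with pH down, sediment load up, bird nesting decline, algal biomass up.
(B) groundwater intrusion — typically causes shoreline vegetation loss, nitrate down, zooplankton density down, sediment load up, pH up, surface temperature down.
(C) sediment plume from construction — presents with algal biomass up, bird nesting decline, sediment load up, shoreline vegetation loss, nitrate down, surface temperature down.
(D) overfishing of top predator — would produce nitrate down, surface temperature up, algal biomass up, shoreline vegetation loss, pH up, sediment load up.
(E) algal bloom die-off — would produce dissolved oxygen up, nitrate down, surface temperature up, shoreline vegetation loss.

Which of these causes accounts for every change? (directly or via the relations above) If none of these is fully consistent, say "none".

Per-candidate check:
(A) warming surface water — fails on shoreline vegetation loss, pH up, surface temperature down (predicts pH down, not pH up)
(B) groundwater intrusion — accounts for every observation (algal biomass up by zooplankton density down → bird nesting decline → algal biomass up)
(C) sediment plume from construction — does not account for pH up
(D) overfishing of top predator — fails on surface temperature down, bird nesting decline (predicts surface temperature up, not surface temperature down)
(E) algal bloom die-off — fails on sediment load up, pH up, surface temperature down, algal biomass up, bird nesting decline (predicts surface temperature up, not surface temperature down)
(B) is the only candidate with no mismatches.

B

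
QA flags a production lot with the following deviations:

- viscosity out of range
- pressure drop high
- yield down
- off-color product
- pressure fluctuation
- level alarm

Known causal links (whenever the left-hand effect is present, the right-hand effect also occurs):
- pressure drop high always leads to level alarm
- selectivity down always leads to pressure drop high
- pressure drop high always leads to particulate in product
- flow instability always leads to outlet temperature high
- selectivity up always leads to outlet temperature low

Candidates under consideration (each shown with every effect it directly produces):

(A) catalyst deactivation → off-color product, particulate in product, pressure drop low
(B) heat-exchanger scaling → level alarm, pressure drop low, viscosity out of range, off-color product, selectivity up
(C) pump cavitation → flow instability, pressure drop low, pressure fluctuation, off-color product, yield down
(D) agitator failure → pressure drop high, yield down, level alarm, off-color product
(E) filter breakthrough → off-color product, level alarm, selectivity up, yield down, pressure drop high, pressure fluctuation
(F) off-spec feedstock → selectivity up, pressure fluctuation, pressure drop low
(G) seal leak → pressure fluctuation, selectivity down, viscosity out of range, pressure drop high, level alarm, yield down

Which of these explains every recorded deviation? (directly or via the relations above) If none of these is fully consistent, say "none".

Testing each hypothesis:
(A) catalyst deactivation — viscosity out of range NO; pressure drop high NO; yield down NO; off-color product yes; pressure fluctuation NO; level alarm NO
(B) heat-exchanger scaling — viscosity out of range yes; pressure drop high NO; yield down NO; off-color product yes; pressure fluctuation NO; level alarm yes
(C) pump cavitation — viscosity out of range NO; pressure drop high NO; yield down yes; off-color product yes; pressure fluctuation yes; level alarm NO
(D) agitator failure — does not account for viscosity out of range, pressure fluctuation
(E) filter breakthrough — does not account for viscosity out of range
(F) off-spec feedstock — viscosity out of range NO; pressure drop high NO; yield down NO; off-color product NO; pressure fluctuation yes; level alarm NO
(G) seal leak — viscosity out of range yes; pressure drop high yes; yield down yes; off-color product NO; pressure fluctuation yes; level alarm yes
Every candidate fails on at least one observation.

none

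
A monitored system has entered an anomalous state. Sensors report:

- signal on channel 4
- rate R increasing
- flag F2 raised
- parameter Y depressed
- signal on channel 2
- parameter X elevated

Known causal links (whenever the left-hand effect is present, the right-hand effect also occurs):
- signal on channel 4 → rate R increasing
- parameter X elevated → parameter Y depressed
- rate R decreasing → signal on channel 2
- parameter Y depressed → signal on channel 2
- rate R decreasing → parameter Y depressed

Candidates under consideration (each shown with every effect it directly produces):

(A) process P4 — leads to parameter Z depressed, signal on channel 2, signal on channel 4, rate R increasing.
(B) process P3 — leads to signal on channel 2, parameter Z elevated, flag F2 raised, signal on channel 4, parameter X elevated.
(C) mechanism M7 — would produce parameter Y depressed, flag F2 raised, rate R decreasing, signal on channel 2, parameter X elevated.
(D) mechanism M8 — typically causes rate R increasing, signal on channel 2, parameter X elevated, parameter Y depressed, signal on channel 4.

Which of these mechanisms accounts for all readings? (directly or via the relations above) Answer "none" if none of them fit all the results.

B

For each candidate, compare predicted effects to what was observed:
(A) process P4 — signal on channel 4 +; rate R increasing +; flag F2 raised -; parameter Y depressed -; signal on channel 2 +; parameter X elevated -
(B) process P3 — signal on channel 4 +; rate R increasing + (via signal on channel 4 → rate R increasing); flag F2 raised +; parameter Y depressed + (via parameter X elevated → parameter Y depressed); signal on channel 2 +; parameter X elevated +
(C) mechanism M7 — signal on channel 4 -; rate R increasing -; flag F2 raised +; parameter Y depressed +; signal on channel 2 +; parameter X elevated +
(D) mechanism M8 — does not account for flag F2 raised
Only (B) is consistent with every observation.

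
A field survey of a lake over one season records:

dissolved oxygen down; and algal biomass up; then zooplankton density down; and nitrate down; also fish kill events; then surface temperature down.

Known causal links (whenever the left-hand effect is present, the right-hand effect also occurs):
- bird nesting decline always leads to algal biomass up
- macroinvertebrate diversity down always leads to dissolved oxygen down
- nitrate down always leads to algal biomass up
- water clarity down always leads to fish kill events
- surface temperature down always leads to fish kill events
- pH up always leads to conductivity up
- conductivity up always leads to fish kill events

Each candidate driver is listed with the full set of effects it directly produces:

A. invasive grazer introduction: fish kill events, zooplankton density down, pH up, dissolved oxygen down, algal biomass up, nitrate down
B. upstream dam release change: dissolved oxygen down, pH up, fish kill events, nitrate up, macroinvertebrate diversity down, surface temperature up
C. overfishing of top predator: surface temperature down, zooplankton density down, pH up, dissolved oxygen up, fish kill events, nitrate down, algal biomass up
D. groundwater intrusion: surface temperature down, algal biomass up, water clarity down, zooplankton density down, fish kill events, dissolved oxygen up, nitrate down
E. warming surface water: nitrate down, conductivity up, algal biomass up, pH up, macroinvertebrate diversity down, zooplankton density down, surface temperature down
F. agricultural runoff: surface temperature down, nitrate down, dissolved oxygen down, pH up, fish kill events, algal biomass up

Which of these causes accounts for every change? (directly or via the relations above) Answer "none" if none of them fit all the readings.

Testing each hypothesis:
(A) invasive grazer introduction — does not account for surface temperature down
(B) upstream dam release change — dissolved oxygen down match; algal biomass up miss; zooplankton density down miss; nitrate down miss; fish kill events match; surface temperature down miss
(C) overfishing of top predator — fails on dissolved oxygen down (predicts dissolved oxygen up, not dissolved oxygen down)
(D) groundwater intrusion — fails on dissolved oxygen down (predicts dissolved oxygen up, not dissolved oxygen down)
(E) warming surface water — accounts for every observation (dissolved oxygen down through macroinvertebrate diversity down → dissolved oxygen down)
(F) agricultural runoff — dissolved oxygen down match; algal biomass up match; zooplankton density down miss; nitrate down match; fish kill events match; surface temperature down match
(E) alone accounts for all the evidence.

E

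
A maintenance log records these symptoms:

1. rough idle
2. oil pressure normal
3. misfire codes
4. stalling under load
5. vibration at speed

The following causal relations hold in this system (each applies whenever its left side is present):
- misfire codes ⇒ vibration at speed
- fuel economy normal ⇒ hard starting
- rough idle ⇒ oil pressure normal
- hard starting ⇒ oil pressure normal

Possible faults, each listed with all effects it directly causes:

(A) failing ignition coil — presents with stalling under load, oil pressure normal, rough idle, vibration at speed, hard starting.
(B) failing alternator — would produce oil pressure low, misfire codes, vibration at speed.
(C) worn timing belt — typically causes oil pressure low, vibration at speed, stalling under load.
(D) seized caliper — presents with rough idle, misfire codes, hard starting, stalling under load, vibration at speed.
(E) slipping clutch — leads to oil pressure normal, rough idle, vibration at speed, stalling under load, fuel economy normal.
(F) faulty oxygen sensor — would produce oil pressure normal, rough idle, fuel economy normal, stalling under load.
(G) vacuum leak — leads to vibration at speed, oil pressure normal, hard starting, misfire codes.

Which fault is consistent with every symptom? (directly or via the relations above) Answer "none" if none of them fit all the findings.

For each candidate, compare predicted effects to what was observed:
(A) failing ignition coil — does not account for misfire codes
(B) failing alternator — rough idle NO; oil pressure normal NO; misfire codes yes; stalling under load NO; vibration at speed yes
(C) worn timing belt — rough idle NO; oil pressure normal NO; misfire codes NO; stalling under load yes; vibration at speed yes
(D) seized caliper — accounts for every observation (oil pressure normal via rough idle → oil pressure normal)
(E) slipping clutch — rough idle yes; oil pressure normal yes; misfire codes NO; stalling under load yes; vibration at speed yes
(F) faulty oxygen sensor — does not account for misfire codes, vibration at speed
(G) vacuum leak — does not account for rough idle, stalling under load
(D) alone accounts for all the evidence.

D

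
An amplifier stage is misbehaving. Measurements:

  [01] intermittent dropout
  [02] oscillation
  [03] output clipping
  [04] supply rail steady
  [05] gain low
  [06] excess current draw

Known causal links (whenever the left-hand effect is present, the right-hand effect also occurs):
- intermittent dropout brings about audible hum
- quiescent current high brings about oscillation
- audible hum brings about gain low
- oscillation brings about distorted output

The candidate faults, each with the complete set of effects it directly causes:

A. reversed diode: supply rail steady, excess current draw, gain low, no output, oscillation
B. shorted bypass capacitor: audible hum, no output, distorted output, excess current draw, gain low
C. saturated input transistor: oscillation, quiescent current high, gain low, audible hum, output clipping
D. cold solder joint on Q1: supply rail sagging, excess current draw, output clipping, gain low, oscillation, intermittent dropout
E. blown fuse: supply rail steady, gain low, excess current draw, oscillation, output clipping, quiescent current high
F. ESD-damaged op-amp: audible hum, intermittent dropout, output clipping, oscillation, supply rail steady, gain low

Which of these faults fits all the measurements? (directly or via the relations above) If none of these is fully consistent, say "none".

none

Testing each hypothesis:
(A) reversed diode — intermittent dropout -; oscillation +; output clipping -; supply rail steady +; gain low +; excess current draw +
(B) shorted bypass capacitor — intermittent dropout -; oscillation -; output clipping -; supply rail steady -; gain low +; excess current draw +
(C) saturated input transistor — intermittent dropout -; oscillation +; output clipping +; supply rail steady -; gain low +; excess current draw -
(D) cold solder joint on Q1 — fails on supply rail steady (predicts supply rail sagging, not supply rail steady)
(E) blown fuse — does not account for intermittent dropout
(F) ESD-damaged op-amp — intermittent dropout +; oscillation +; output clipping +; supply rail steady +; gain low +; excess current draw -
None of the listed candidates fits everything.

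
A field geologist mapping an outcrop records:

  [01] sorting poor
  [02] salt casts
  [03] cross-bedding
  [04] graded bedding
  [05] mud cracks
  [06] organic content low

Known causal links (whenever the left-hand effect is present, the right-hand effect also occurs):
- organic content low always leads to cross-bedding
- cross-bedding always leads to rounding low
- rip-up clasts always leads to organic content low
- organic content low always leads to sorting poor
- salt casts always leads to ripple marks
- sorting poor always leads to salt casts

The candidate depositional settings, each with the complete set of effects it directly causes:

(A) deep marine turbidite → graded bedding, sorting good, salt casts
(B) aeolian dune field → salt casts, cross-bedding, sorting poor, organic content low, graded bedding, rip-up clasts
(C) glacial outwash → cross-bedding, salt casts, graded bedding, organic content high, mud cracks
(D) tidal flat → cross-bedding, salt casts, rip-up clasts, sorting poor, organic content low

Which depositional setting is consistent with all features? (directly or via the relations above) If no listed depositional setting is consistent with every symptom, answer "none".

none

Testing each hypothesis:
(A) deep marine turbidite — sorting poor NO; salt casts yes; cross-bedding NO; graded bedding yes; mud cracks NO; organic content low NO
(B) aeolian dune field — does not account for mud cracks
(C) glacial outwash — sorting poor NO; salt casts yes; cross-bedding yes; graded bedding yes; mud cracks yes; organic content low NO
(D) tidal flat — does not account for graded bedding, mud cracks
None of the listed candidates fits everything.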